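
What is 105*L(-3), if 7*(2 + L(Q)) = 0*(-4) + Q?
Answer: -255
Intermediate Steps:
L(Q) = -2 + Q/7 (L(Q) = -2 + (0*(-4) + Q)/7 = -2 + (0 + Q)/7 = -2 + Q/7)
105*L(-3) = 105*(-2 + (⅐)*(-3)) = 105*(-2 - 3/7) = 105*(-17/7) = -255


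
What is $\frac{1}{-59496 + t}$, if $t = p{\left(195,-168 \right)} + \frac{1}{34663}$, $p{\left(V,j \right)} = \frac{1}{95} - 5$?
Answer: $- \frac{3292985}{195935865727} \approx -1.6806 \cdot 10^{-5}$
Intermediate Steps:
$p{\left(V,j \right)} = - \frac{474}{95}$ ($p{\left(V,j \right)} = \frac{1}{95} - 5 = - \frac{474}{95}$)
$t = - \frac{16430167}{3292985}$ ($t = - \frac{474}{95} + \frac{1}{34663} = - \frac{16430167}{3292985} \approx -4.9894$)
$\frac{1}{-59496 + t} = \frac{1}{-59496 - \frac{16430167}{3292985}} = \frac{1}{- \frac{195935865727}{3292985}} = - \frac{3292985}{195935865727}$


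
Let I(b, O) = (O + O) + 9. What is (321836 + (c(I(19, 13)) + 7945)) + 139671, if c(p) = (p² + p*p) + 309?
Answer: 472211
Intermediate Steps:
I(b, O) = 9 + 2*O (I(b, O) = 2*O + 9 = 9 + 2*O)
c(p) = 309 + 2*p² (c(p) = (p² + p²) + 309 = 2*p² + 309 = 309 + 2*p²)
(321836 + (c(I(19, 13)) + 7945)) + 139671 = (321836 + ((309 + 2*(9 + 2*13)²) + 7945)) + 139671 = (321836 + ((309 + 2*(9 + 26)²) + 7945)) + 139671 = (321836 + ((309 + 2*35²) + 7945)) + 139671 = (321836 + ((309 + 2*1225) + 7945)) + 139671 = (321836 + ((309 + 2450) + 7945)) + 139671 = (321836 + (2759 + 7945)) + 139671 = (321836 + 10704) + 139671 = 332540 + 139671 = 472211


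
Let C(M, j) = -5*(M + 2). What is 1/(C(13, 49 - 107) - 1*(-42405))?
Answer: 1/42330 ≈ 2.3624e-5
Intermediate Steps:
C(M, j) = -10 - 5*M (C(M, j) = -5*(2 + M) = -10 - 5*M)
1/(C(13, 49 - 107) - 1*(-42405)) = 1/((-10 - 5*13) - 1*(-42405)) = 1/((-10 - 65) + 42405) = 1/(-75 + 42405) = 1/42330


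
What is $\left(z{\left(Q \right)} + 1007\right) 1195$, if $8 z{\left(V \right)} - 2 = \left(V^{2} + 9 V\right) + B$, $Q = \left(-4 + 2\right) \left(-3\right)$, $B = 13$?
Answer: $\frac{9752395}{8} \approx 1.2191 \cdot 10^{6}$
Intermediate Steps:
$Q = 6$ ($Q = \left(-2\right) \left(-3\right) = 6$)
$z{\left(V \right)} = \frac{15}{8} + \frac{V^{2}}{8} + \frac{9 V}{8}$ ($z{\left(V \right)} = \frac{1}{4} + \frac{\left(V^{2} + 9 V\right) + 13}{8} = \frac{1}{4} + \frac{13 + V^{2} + 9 V}{8} = \frac{1}{4} + \left(\frac{13}{8} + \frac{V^{2}}{8} + \frac{9 V}{8}\right) = \frac{15}{8} + \frac{V^{2}}{8} + \frac{9 V}{8}$)
$\left(z{\left(Q \right)} + 1007\right) 1195 = \left(\left(\frac{15}{8} + \frac{6^{2}}{8} + \frac{9}{8} \cdot 6\right) + 1007\right) 1195 = \left(\left(\frac{15}{8} + \frac{1}{8} \cdot 36 + \frac{27}{4}\right) + 1007\right) 1195 = \left(\left(\frac{15}{8} + \frac{9}{2} + \frac{27}{4}\right) + 1007\right) 1195 = \left(\frac{105}{8} + 1007\right) 1195 = \frac{8161}{8} \cdot 1195 = \frac{9752395}{8}$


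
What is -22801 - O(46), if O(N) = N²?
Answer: -24917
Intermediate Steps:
-22801 - O(46) = -22801 - 1*46² = -22801 - 1*2116 = -22801 - 2116 = -24917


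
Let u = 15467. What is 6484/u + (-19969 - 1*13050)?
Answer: -510698389/15467 ≈ -33019.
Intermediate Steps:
6484/u + (-19969 - 1*13050) = 6484/15467 + (-19969 - 1*13050) = 6484*(1/15467) + (-19969 - 13050) = 6484/15467 - 33019 = -510698389/15467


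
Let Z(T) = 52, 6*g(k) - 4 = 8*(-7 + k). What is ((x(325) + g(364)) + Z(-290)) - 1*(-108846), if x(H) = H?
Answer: 329099/3 ≈ 1.0970e+5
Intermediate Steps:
g(k) = -26/3 + 4*k/3 (g(k) = 2/3 + (8*(-7 + k))/6 = 2/3 + (-56 + 8*k)/6 = 2/3 + (-28/3 + 4*k/3) = -26/3 + 4*k/3)
((x(325) + g(364)) + Z(-290)) - 1*(-108846) = ((325 + (-26/3 + (4/3)*364)) + 52) - 1*(-108846) = ((325 + (-26/3 + 1456/3)) + 52) + 108846 = ((325 + 1430/3) + 52) + 108846 = (2405/3 + 52) + 108846 = 2561/3 + 108846 = 329099/3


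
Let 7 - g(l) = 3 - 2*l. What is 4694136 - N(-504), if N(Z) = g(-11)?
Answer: 4694154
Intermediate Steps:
g(l) = 4 + 2*l (g(l) = 7 - (3 - 2*l) = 7 + (-3 + 2*l) = 4 + 2*l)
N(Z) = -18 (N(Z) = 4 + 2*(-11) = 4 - 22 = -18)
4694136 - N(-504) = 4694136 - 1*(-18) = 4694136 + 18 = 4694154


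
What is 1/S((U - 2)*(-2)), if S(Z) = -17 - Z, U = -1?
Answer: -1/23 ≈ -0.043478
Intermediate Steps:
1/S((U - 2)*(-2)) = 1/(-17 - (-1 - 2)*(-2)) = 1/(-17 - (-3)*(-2)) = 1/(-17 - 1*6) = 1/(-17 - 6) = 1/(-23) = -1/23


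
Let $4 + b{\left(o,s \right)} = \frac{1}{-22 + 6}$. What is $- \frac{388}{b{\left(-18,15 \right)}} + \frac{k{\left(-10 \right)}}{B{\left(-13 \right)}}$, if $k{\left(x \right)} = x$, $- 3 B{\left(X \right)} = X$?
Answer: $\frac{466}{5} \approx 93.2$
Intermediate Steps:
$b{\left(o,s \right)} = - \frac{65}{16}$ ($b{\left(o,s \right)} = -4 + \frac{1}{-22 + 6} = -4 + \frac{1}{-16} = -4 - \frac{1}{16} = - \frac{65}{16}$)
$B{\left(X \right)} = - \frac{X}{3}$
$- \frac{388}{b{\left(-18,15 \right)}} + \frac{k{\left(-10 \right)}}{B{\left(-13 \right)}} = - \frac{388}{- \frac{65}{16}} - \frac{10}{\left(- \frac{1}{3}\right) \left(-13\right)} = \left(-388\right) \left(- \frac{16}{65}\right) - \frac{10}{\frac{13}{3}} = \frac{6208}{65} - \frac{30}{13} = \frac{466}{5}$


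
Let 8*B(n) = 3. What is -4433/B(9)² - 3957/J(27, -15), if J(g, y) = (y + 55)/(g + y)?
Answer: -2943959/90 ≈ -32711.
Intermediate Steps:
J(g, y) = (55 + y)/(g + y)
B(n) = 3/8 (B(n) = (⅛)*3 = 3/8)
-4433/B(9)² - 3957/J(27, -15) = -4433/((3/8)²) - 3957*(27 - 15)/(55 - 15) = -4433/9/64 - 3957/(40/12) = -4433*64/9 - 3957/((1/12)*40) = -283712/9 - 3957/10/3 = -283712/9 - 3957*3/10 = -283712/9 - 11871/10 = -2943959/90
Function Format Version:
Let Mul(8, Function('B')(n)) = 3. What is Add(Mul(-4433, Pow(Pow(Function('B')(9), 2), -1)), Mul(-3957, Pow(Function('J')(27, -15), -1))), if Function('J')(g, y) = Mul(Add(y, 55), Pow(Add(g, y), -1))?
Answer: Rational(-2943959, 90) ≈ -32711.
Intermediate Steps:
Function('J')(g, y) = Mul(Pow(Add(g, y), -1), Add(55, y)) (Function('J')(g, y) = Mul(Add(55, y), Pow(Add(g, y), -1)) = Mul(Pow(Add(g, y), -1), Add(55, y)))
Function('B')(n) = Rational(3, 8) (Function('B')(n) = Mul(Rational(1, 8), 3) = Rational(3, 8))
Add(Mul(-4433, Pow(Pow(Function('B')(9), 2), -1)), Mul(-3957, Pow(Function('J')(27, -15), -1))) = Add(Mul(-4433, Pow(Pow(Rational(3, 8), 2), -1)), Mul(-3957, Pow(Mul(Pow(Add(27, -15), -1), Add(55, -15)), -1))) = Add(Mul(-4433, Pow(Rational(9, 64), -1)), Mul(-3957, Pow(Mul(Pow(12, -1), 40), -1))) = Add(Mul(-4433, Rational(64, 9)), Mul(-3957, Pow(Mul(Rational(1, 12), 40), -1))) = Add(Rational(-283712, 9), Mul(-3957, Pow(Rational(10, 3), -1))) = Add(Rational(-283712, 9), Mul(-3957, Rational(3, 10))) = Add(Rational(-283712, 9), Rational(-11871, 10)) = Rational(-2943959, 90)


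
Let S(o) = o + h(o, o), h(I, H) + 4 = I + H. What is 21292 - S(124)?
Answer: 20924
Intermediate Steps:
h(I, H) = -4 + H + I (h(I, H) = -4 + (I + H) = -4 + (H + I) = -4 + H + I)
S(o) = -4 + 3*o (S(o) = o + (-4 + o + o) = o + (-4 + 2*o) = -4 + 3*o)
21292 - S(124) = 21292 - (-4 + 3*124) = 21292 - (-4 + 372) = 21292 - 1*368 = 21292 - 368 = 20924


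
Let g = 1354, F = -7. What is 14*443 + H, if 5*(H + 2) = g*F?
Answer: 21522/5 ≈ 4304.4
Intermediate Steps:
H = -9488/5 (H = -2 + (1354*(-7))/5 = -2 + (⅕)*(-9478) = -2 - 9478/5 = -9488/5 ≈ -1897.6)
14*443 + H = 14*443 - 9488/5 = 6202 - 9488/5 = 21522/5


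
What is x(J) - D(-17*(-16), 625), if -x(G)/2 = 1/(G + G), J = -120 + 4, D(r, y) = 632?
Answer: -73311/116 ≈ -631.99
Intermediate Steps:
J = -116
x(G) = -1/G (x(G) = -2/(G + G) = -2*1/(2*G) = -1/G)
x(J) - D(-17*(-16), 625) = -1/(-116) - 1*632 = -1*(-1/116) - 632 = 1/116 - 632 = -73311/116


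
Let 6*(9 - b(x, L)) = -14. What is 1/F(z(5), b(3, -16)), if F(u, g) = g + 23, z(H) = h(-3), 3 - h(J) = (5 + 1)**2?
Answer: 3/103 ≈ 0.029126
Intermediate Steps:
b(x, L) = 34/3 (b(x, L) = 9 - 1/6*(-14) = 9 + 7/3 = 34/3)
h(J) = -33 (h(J) = 3 - (5 + 1)**2 = 3 - 1*6**2 = 3 - 1*36 = 3 - 36 = -33)
z(H) = -33
F(u, g) = 23 + g
1/F(z(5), b(3, -16)) = 1/(23 + 34/3) = 1/(103/3) = 3/103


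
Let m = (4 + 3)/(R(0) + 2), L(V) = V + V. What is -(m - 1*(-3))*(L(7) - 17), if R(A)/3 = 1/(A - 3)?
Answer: 30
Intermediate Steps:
R(A) = 3/(-3 + A) (R(A) = 3/(A - 3) = 3/(-3 + A))
L(V) = 2*V
m = 7 (m = (4 + 3)/(3/(-3 + 0) + 2) = 7/(3/(-3) + 2) = 7/(3*(-⅓) + 2) = 7/(-1 + 2) = 7/1 = 7*1 = 7)
-(m - 1*(-3))*(L(7) - 17) = -(7 - 1*(-3))*(2*7 - 17) = -(7 + 3)*(14 - 17) = -10*(-3) = -1*(-30) = 30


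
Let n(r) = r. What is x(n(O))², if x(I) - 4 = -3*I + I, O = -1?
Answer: 36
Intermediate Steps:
x(I) = 4 - 2*I (x(I) = 4 + (-3*I + I) = 4 - 2*I)
x(n(O))² = (4 - 2*(-1))² = (4 + 2)² = 6² = 36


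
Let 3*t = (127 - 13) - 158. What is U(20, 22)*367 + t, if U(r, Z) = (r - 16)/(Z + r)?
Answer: 142/7 ≈ 20.286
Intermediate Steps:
t = -44/3 (t = ((127 - 13) - 158)/3 = (114 - 158)/3 = (⅓)*(-44) = -44/3 ≈ -14.667)
U(r, Z) = (-16 + r)/(Z + r)
U(20, 22)*367 + t = ((-16 + 20)/(22 + 20))*367 - 44/3 = (4/42)*367 - 44/3 = ((1/42)*4)*367 - 44/3 = (2/21)*367 - 44/3 = 734/21 - 44/3 = 142/7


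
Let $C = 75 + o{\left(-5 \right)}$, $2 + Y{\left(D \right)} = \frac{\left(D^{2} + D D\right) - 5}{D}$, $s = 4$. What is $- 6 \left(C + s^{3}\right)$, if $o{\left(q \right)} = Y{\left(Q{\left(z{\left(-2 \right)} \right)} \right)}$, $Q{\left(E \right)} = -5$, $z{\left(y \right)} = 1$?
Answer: $-768$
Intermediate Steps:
$Y{\left(D \right)} = -2 + \frac{-5 + 2 D^{2}}{D}$ ($Y{\left(D \right)} = -2 + \frac{\left(D^{2} + D D\right) - 5}{D} = -2 + \frac{\left(D^{2} + D^{2}\right) - 5}{D} = -2 + \frac{2 D^{2} - 5}{D} = -2 + \frac{-5 + 2 D^{2}}{D}$)
$o{\left(q \right)} = -11$ ($o{\left(q \right)} = -2 - \frac{5}{-5} + 2 \left(-5\right) = -2 - -1 - 10 = -2 + 1 - 10 = -11$)
$C = 64$ ($C = 75 - 11 = 64$)
$- 6 \left(C + s^{3}\right) = - 6 \left(64 + 4^{3}\right) = - 6 \left(64 + 64\right) = \left(-6\right) 128 = -768$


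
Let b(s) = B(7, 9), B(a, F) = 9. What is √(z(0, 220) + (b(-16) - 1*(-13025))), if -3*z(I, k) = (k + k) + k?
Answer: √12814 ≈ 113.20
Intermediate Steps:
z(I, k) = -k (z(I, k) = -((k + k) + k)/3 = -(2*k + k)/3 = -k)
b(s) = 9
√(z(0, 220) + (b(-16) - 1*(-13025))) = √(-1*220 + (9 - 1*(-13025))) = √(-220 + (9 + 13025)) = √(-220 + 13034) = √12814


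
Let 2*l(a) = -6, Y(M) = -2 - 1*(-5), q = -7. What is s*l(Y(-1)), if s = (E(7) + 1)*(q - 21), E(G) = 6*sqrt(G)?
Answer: 84 + 504*sqrt(7) ≈ 1417.5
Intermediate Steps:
Y(M) = 3 (Y(M) = -2 + 5 = 3)
l(a) = -3 (l(a) = (1/2)*(-6) = -3)
s = -28 - 168*sqrt(7) (s = (6*sqrt(7) + 1)*(-7 - 21) = (1 + 6*sqrt(7))*(-28) = -28 - 168*sqrt(7) ≈ -472.49)
s*l(Y(-1)) = (-28 - 168*sqrt(7))*(-3) = 84 + 504*sqrt(7)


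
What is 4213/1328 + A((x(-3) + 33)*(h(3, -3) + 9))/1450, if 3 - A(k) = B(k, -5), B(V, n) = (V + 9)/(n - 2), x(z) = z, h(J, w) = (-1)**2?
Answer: 4320019/1347920 ≈ 3.2050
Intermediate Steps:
h(J, w) = 1
B(V, n) = (9 + V)/(-2 + n)
A(k) = 30/7 + k/7 (A(k) = 3 - (9 + k)/(-2 - 5) = 3 - (9 + k)/(-7) = 3 - (-1)*(9 + k)/7 = 3 - (-9/7 - k/7) = 3 + (9/7 + k/7) = 30/7 + k/7)
4213/1328 + A((x(-3) + 33)*(h(3, -3) + 9))/1450 = 4213/1328 + (30/7 + ((-3 + 33)*(1 + 9))/7)/1450 = 4213*(1/1328) + (30/7 + (30*10)/7)*(1/1450) = 4213/1328 + (30/7 + (1/7)*300)*(1/1450) = 4213/1328 + (30/7 + 300/7)*(1/1450) = 4213/1328 + (330/7)*(1/1450) = 4213/1328 + 33/1015 = 4320019/1347920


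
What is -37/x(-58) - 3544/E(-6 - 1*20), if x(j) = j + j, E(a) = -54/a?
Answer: -5343353/3132 ≈ -1706.1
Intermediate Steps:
x(j) = 2*j
-37/x(-58) - 3544/E(-6 - 1*20) = -37/(2*(-58)) - 3544/((-54/(-6 - 1*20))) = -37/(-116) - 3544/((-54/(-6 - 20))) = -37*(-1/116) - 3544/((-54/(-26))) = 37/116 - 3544/((-54*(-1/26))) = 37/116 - 3544/27/13 = 37/116 - 3544*13/27 = 37/116 - 46072/27 = -5343353/3132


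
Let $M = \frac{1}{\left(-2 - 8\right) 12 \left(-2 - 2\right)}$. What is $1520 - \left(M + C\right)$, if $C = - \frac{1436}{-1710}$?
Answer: $\frac{41564167}{27360} \approx 1519.2$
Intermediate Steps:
$C = \frac{718}{855}$ ($C = \left(-1436\right) \left(- \frac{1}{1710}\right) = \frac{718}{855} \approx 0.83977$)
$M = \frac{1}{480}$ ($M = \frac{1}{\left(-2 - 8\right) 12 \left(-2 - 2\right)} = \frac{1}{\left(-10\right) 12 \left(-4\right)} = \frac{1}{\left(-10\right) \left(-48\right)} = \frac{1}{480} \approx 0.0020833$)
$1520 - \left(M + C\right) = 1520 - \left(\frac{1}{480} + \frac{718}{855}\right) = 1520 - \frac{23033}{27360} = \frac{41564167}{27360}$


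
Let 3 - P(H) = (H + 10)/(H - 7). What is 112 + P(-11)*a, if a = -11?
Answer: 1433/18 ≈ 79.611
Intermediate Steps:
P(H) = 3 - (10 + H)/(-7 + H) (P(H) = 3 - (H + 10)/(H - 7) = 3 - (10 + H)/(-7 + H))
112 + P(-11)*a = 112 + ((-31 + 2*(-11))/(-7 - 11))*(-11) = 112 + ((-31 - 22)/(-18))*(-11) = 112 - 1/18*(-53)*(-11) = 112 + (53/18)*(-11) = 112 - 583/18 = 1433/18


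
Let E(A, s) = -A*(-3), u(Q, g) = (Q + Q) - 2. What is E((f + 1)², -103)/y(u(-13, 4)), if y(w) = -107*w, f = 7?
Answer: 48/749 ≈ 0.064085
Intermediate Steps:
u(Q, g) = -2 + 2*Q (u(Q, g) = 2*Q - 2 = -2 + 2*Q)
E(A, s) = 3*A
E((f + 1)², -103)/y(u(-13, 4)) = (3*(7 + 1)²)/((-107*(-2 + 2*(-13)))) = (3*8²)/((-107*(-2 - 26))) = (3*64)/((-107*(-28))) = 192/2996 = 192*(1/2996) = 48/749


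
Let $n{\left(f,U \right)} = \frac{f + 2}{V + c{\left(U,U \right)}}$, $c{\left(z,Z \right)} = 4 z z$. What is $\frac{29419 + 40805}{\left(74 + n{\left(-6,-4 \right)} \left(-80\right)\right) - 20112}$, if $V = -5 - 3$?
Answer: $- \frac{81928}{23371} \approx -3.5055$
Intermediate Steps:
$c{\left(z,Z \right)} = 4 z^{2}$
$V = -8$
$n{\left(f,U \right)} = \frac{2 + f}{-8 + 4 U^{2}}$ ($n{\left(f,U \right)} = \frac{f + 2}{-8 + 4 U^{2}} = \frac{2 + f}{-8 + 4 U^{2}}$)
$\frac{29419 + 40805}{\left(74 + n{\left(-6,-4 \right)} \left(-80\right)\right) - 20112} = \frac{29419 + 40805}{\left(74 + \frac{2 - 6}{4 \left(-2 + \left(-4\right)^{2}\right)} \left(-80\right)\right) - 20112} = \frac{70224}{\left(74 + \frac{1}{4} \frac{1}{-2 + 16} \left(-4\right) \left(-80\right)\right) - 20112} = \frac{70224}{\left(74 + \frac{1}{4} \cdot \frac{1}{14} \left(-4\right) \left(-80\right)\right) - 20112} = \frac{70224}{\left(74 - - \frac{40}{7}\right) - 20112} = \frac{70224}{\left(74 + \frac{40}{7}\right) - 20112} = \frac{70224}{\frac{558}{7} - 20112} = \frac{70224}{- \frac{140226}{7}} = 70224 \left(- \frac{7}{140226}\right) = - \frac{81928}{23371}$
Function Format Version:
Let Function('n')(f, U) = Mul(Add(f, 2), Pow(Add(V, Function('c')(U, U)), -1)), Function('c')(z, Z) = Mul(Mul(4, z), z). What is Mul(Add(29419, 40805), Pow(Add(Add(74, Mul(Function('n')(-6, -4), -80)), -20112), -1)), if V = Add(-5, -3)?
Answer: Rational(-81928, 23371) ≈ -3.5055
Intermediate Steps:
Function('c')(z, Z) = Mul(4, Pow(z, 2))
V = -8
Function('n')(f, U) = Mul(Pow(Add(-8, Mul(4, Pow(U, 2))), -1), Add(2, f)) (Function('n')(f, U) = Mul(Add(f, 2), Pow(Add(-8, Mul(4, Pow(U, 2))), -1)) = Mul(Add(2, f), Pow(Add(-8, Mul(4, Pow(U, 2))), -1)) = Mul(Pow(Add(-8, Mul(4, Pow(U, 2))), -1), Add(2, f)))
Mul(Add(29419, 40805), Pow(Add(Add(74, Mul(Function('n')(-6, -4), -80)), -20112), -1)) = Mul(Add(29419, 40805), Pow(Add(Add(74, Mul(Mul(Rational(1, 4), Pow(Add(-2, Pow(-4, 2)), -1), Add(2, -6)), -80)), -20112), -1)) = Mul(70224, Pow(Add(Add(74, Mul(Mul(Rational(1, 4), Pow(Add(-2, 16), -1), -4), -80)), -20112), -1)) = Mul(70224, Pow(Add(Add(74, Mul(Mul(Rational(1, 4), Pow(14, -1), -4), -80)), -20112), -1)) = Mul(70224, Pow(Add(Add(74, Mul(Mul(Rational(1, 4), Rational(1, 14), -4), -80)), -20112), -1)) = Mul(70224, Pow(Add(Add(74, Mul(Rational(-1, 14), -80)), -20112), -1)) = Mul(70224, Pow(Add(Add(74, Rational(40, 7)), -20112), -1)) = Mul(70224, Pow(Add(Rational(558, 7), -20112), -1)) = Mul(70224, Pow(Rational(-140226, 7), -1)) = Mul(70224, Rational(-7, 140226)) = Rational(-81928, 23371)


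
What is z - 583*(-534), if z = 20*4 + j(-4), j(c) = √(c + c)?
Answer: 311402 + 2*I*√2 ≈ 3.114e+5 + 2.8284*I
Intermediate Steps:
j(c) = √2*√c (j(c) = √(2*c) = √2*√c)
z = 80 + 2*I*√2 (z = 20*4 + √2*√(-4) = 80 + √2*(2*I) = 80 + 2*I*√2 ≈ 80.0 + 2.8284*I)
z - 583*(-534) = (80 + 2*I*√2) - 583*(-534) = (80 + 2*I*√2) + 311322 = 311402 + 2*I*√2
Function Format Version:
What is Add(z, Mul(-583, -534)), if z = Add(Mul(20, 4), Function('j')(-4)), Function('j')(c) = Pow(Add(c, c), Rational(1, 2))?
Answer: Add(311402, Mul(2, I, Pow(2, Rational(1, 2)))) ≈ Add(3.1140e+5, Mul(2.8284, I))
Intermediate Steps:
Function('j')(c) = Mul(Pow(2, Rational(1, 2)), Pow(c, Rational(1, 2))) (Function('j')(c) = Pow(Mul(2, c), Rational(1, 2)) = Mul(Pow(2, Rational(1, 2)), Pow(c, Rational(1, 2))))
z = Add(80, Mul(2, I, Pow(2, Rational(1, 2)))) (z = Add(Mul(20, 4), Mul(Pow(2, Rational(1, 2)), Pow(-4, Rational(1, 2)))) = Add(80, Mul(Pow(2, Rational(1, 2)), Mul(2, I))) = Add(80, Mul(2, I, Pow(2, Rational(1, 2)))) ≈ Add(80.000, Mul(2.8284, I)))
Add(z, Mul(-583, -534)) = Add(Add(80, Mul(2, I, Pow(2, Rational(1, 2)))), Mul(-583, -534)) = Add(Add(80, Mul(2, I, Pow(2, Rational(1, 2)))), 311322) = Add(311402, Mul(2, I, Pow(2, Rational(1, 2))))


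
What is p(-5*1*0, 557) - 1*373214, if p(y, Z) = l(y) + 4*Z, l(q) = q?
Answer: -370986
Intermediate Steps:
p(y, Z) = y + 4*Z
p(-5*1*0, 557) - 1*373214 = (-5*1*0 + 4*557) - 1*373214 = (-5*0 + 2228) - 373214 = (0 + 2228) - 373214 = 2228 - 373214 = -370986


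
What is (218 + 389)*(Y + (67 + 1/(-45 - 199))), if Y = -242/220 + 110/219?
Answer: 10768342069/267180 ≈ 40304.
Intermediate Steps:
Y = -1309/2190 (Y = -242*1/220 + 110*(1/219) = -11/10 + 110/219 = -1309/2190 ≈ -0.59772)
(218 + 389)*(Y + (67 + 1/(-45 - 199))) = (218 + 389)*(-1309/2190 + (67 + 1/(-45 - 199))) = 607*(-1309/2190 + (67 + 1/(-244))) = 607*(-1309/2190 + (67 - 1/244)) = 607*(-1309/2190 + 16347/244) = 607*(17740267/267180) = 10768342069/267180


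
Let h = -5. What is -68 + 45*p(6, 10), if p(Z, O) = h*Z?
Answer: -1418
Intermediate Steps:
p(Z, O) = -5*Z
-68 + 45*p(6, 10) = -68 + 45*(-5*6) = -68 + 45*(-30) = -68 - 1350 = -1418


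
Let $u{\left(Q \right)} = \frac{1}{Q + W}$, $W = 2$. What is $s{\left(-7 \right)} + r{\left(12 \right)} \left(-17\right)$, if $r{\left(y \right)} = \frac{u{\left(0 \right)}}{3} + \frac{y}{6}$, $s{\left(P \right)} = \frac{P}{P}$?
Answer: $- \frac{215}{6} \approx -35.833$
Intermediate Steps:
$s{\left(P \right)} = 1$
$u{\left(Q \right)} = \frac{1}{2 + Q}$ ($u{\left(Q \right)} = \frac{1}{Q + 2} = \frac{1}{2 + Q}$)
$r{\left(y \right)} = \frac{1}{6} + \frac{y}{6}$ ($r{\left(y \right)} = \frac{1}{\left(2 + 0\right) 3} + \frac{y}{6} = \frac{1}{2} \cdot \frac{1}{3} + y \frac{1}{6} = \frac{1}{2} \cdot \frac{1}{3} + \frac{y}{6} = \frac{1}{6} + \frac{y}{6}$)
$s{\left(-7 \right)} + r{\left(12 \right)} \left(-17\right) = 1 + \left(\frac{1}{6} + \frac{1}{6} \cdot 12\right) \left(-17\right) = 1 + \left(\frac{1}{6} + 2\right) \left(-17\right) = 1 + \frac{13}{6} \left(-17\right) = 1 - \frac{221}{6} = - \frac{215}{6}$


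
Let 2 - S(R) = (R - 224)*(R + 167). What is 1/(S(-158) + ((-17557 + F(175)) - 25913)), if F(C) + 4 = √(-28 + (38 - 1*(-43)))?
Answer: -40034/1602721103 - √53/1602721103 ≈ -2.4983e-5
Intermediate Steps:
S(R) = 2 - (-224 + R)*(167 + R) (S(R) = 2 - (R - 224)*(R + 167) = 2 - (-224 + R)*(167 + R))
F(C) = -4 + √53 (F(C) = -4 + √(-28 + (38 - 1*(-43))) = -4 + √(-28 + (38 + 43)) = -4 + √(-28 + 81) = -4 + √53)
1/(S(-158) + ((-17557 + F(175)) - 25913)) = 1/((37410 - 1*(-158)² + 57*(-158)) + ((-17557 + (-4 + √53)) - 25913)) = 1/((37410 - 1*24964 - 9006) + ((-17561 + √53) - 25913)) = 1/((37410 - 24964 - 9006) + (-43474 + √53)) = 1/(3440 + (-43474 + √53)) = 1/(-40034 + √53)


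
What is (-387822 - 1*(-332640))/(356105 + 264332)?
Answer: -55182/620437 ≈ -0.088941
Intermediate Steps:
(-387822 - 1*(-332640))/(356105 + 264332) = (-387822 + 332640)/620437 = -55182*1/620437 = -55182/620437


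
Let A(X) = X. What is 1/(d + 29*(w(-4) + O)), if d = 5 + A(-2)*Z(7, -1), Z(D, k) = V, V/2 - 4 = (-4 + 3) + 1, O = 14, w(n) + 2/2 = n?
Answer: 1/250 ≈ 0.0040000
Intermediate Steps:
w(n) = -1 + n
V = 8 (V = 8 + 2*((-4 + 3) + 1) = 8 + 2*(-1 + 1) = 8 + 2*0 = 8 + 0 = 8)
Z(D, k) = 8
d = -11 (d = 5 - 2*8 = 5 - 16 = -11)
1/(d + 29*(w(-4) + O)) = 1/(-11 + 29*((-1 - 4) + 14)) = 1/(-11 + 29*(-5 + 14)) = 1/(-11 + 29*9) = 1/(-11 + 261) = 1/250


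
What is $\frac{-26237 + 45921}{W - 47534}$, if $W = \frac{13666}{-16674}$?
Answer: $- \frac{164105508}{396297791} \approx -0.4141$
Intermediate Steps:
$W = - \frac{6833}{8337}$ ($W = 13666 \left(- \frac{1}{16674}\right) = - \frac{6833}{8337} \approx -0.8196$)
$\frac{-26237 + 45921}{W - 47534} = \frac{-26237 + 45921}{- \frac{6833}{8337} - 47534} = \frac{19684}{- \frac{396297791}{8337}} = 19684 \left(- \frac{8337}{396297791}\right) = - \frac{164105508}{396297791}$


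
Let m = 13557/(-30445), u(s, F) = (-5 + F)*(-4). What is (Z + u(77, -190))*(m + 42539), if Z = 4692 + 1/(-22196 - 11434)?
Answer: 119163065376417491/511932675 ≈ 2.3277e+8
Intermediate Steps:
u(s, F) = 20 - 4*F
Z = 157791959/33630 (Z = 4692 + 1/(-33630) = 4692 - 1/33630 = 157791959/33630 ≈ 4692.0)
m = -13557/30445 (m = 13557*(-1/30445) = -13557/30445 ≈ -0.44529)
(Z + u(77, -190))*(m + 42539) = (157791959/33630 + (20 - 4*(-190)))*(-13557/30445 + 42539) = (157791959/33630 + (20 + 760))*(1295086298/30445) = (157791959/33630 + 780)*(1295086298/30445) = (184023359/33630)*(1295086298/30445) = 119163065376417491/511932675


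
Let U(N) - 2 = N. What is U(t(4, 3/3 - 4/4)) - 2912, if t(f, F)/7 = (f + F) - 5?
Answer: -2917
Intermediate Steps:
t(f, F) = -35 + 7*F + 7*f (t(f, F) = 7*((f + F) - 5) = 7*((F + f) - 5) = 7*(-5 + F + f) = -35 + 7*F + 7*f)
U(N) = 2 + N
U(t(4, 3/3 - 4/4)) - 2912 = (2 + (-35 + 7*(3/3 - 4/4) + 7*4)) - 2912 = (2 + (-35 + 7*(3*(⅓) - 4*¼) + 28)) - 2912 = (2 + (-35 + 7*(1 - 1) + 28)) - 2912 = (2 + (-35 + 7*0 + 28)) - 2912 = (2 + (-35 + 0 + 28)) - 2912 = (2 - 7) - 2912 = -5 - 2912 = -2917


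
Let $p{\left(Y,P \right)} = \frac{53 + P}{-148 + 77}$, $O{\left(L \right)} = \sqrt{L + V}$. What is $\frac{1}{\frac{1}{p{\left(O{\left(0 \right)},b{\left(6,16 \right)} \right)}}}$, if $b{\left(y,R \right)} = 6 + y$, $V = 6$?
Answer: $- \frac{65}{71} \approx -0.91549$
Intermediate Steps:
$O{\left(L \right)} = \sqrt{6 + L}$ ($O{\left(L \right)} = \sqrt{L + 6} = \sqrt{6 + L}$)
$p{\left(Y,P \right)} = - \frac{53}{71} - \frac{P}{71}$ ($p{\left(Y,P \right)} = \frac{53 + P}{-71} = \left(53 + P\right) \left(- \frac{1}{71}\right) = - \frac{53}{71} - \frac{P}{71}$)
$\frac{1}{\frac{1}{p{\left(O{\left(0 \right)},b{\left(6,16 \right)} \right)}}} = \frac{1}{\frac{1}{- \frac{53}{71} - \frac{6 + 6}{71}}} = \frac{1}{\frac{1}{- \frac{53}{71} - \frac{12}{71}}} = \frac{1}{\frac{1}{- \frac{65}{71}}} = \frac{1}{- \frac{71}{65}} = - \frac{65}{71}$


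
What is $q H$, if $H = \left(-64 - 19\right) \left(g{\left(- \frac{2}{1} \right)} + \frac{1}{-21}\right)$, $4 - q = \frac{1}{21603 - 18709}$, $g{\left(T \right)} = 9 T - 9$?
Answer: $\frac{272845900}{30387} \approx 8979.0$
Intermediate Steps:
$g{\left(T \right)} = -9 + 9 T$
$q = \frac{11575}{2894}$ ($q = 4 - \frac{1}{21603 - 18709} = 4 - \frac{1}{2894} = \frac{11575}{2894} \approx 3.9997$)
$H = \frac{47144}{21}$ ($H = \left(-64 - 19\right) \left(\left(-9 + 9 \left(- \frac{2}{1}\right)\right) + \frac{1}{-21}\right) = - 83 \left(\left(-9 + 9 \left(\left(-2\right) 1\right)\right) - \frac{1}{21}\right) = - 83 \left(\left(-9 + 9 \left(-2\right)\right) - \frac{1}{21}\right) = - 83 \left(\left(-9 - 18\right) - \frac{1}{21}\right) = - 83 \left(-27 - \frac{1}{21}\right) = \left(-83\right) \left(- \frac{568}{21}\right) = \frac{47144}{21} \approx 2245.0$)
$q H = \frac{11575}{2894} \cdot \frac{47144}{21} = \frac{272845900}{30387}$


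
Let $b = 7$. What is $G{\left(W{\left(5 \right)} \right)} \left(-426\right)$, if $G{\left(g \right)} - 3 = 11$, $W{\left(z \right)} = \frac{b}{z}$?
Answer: $-5964$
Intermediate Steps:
$W{\left(z \right)} = \frac{7}{z}$
$G{\left(g \right)} = 14$ ($G{\left(g \right)} = 3 + 11 = 14$)
$G{\left(W{\left(5 \right)} \right)} \left(-426\right) = 14 \left(-426\right) = -5964$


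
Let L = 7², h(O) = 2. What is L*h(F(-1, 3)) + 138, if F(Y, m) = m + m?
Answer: 236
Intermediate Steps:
F(Y, m) = 2*m
L = 49
L*h(F(-1, 3)) + 138 = 49*2 + 138 = 98 + 138 = 236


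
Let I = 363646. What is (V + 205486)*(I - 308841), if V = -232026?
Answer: -1454524700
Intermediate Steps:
(V + 205486)*(I - 308841) = (-232026 + 205486)*(363646 - 308841) = -26540*54805 = -1454524700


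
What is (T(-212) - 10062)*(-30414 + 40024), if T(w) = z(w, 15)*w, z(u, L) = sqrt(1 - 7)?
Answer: -96695820 - 2037320*I*sqrt(6) ≈ -9.6696e+7 - 4.9904e+6*I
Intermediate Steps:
z(u, L) = I*sqrt(6) (z(u, L) = sqrt(-6) = I*sqrt(6))
T(w) = I*w*sqrt(6) (T(w) = (I*sqrt(6))*w = I*w*sqrt(6))
(T(-212) - 10062)*(-30414 + 40024) = (I*(-212)*sqrt(6) - 10062)*(-30414 + 40024) = (-212*I*sqrt(6) - 10062)*9610 = (-10062 - 212*I*sqrt(6))*9610 = -96695820 - 2037320*I*sqrt(6)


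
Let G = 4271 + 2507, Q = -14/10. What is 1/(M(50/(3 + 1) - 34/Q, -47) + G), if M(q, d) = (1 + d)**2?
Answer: 1/8894 ≈ 0.00011244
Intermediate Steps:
Q = -7/5 (Q = -14*1/10 = -7/5 ≈ -1.4000)
G = 6778
1/(M(50/(3 + 1) - 34/Q, -47) + G) = 1/((1 - 47)**2 + 6778) = 1/((-46)**2 + 6778) = 1/(2116 + 6778) = 1/8894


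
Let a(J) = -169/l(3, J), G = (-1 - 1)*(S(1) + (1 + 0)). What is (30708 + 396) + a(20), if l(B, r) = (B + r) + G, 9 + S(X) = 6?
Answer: 839639/27 ≈ 31098.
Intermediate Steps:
S(X) = -3 (S(X) = -9 + 6 = -3)
G = 4 (G = (-1 - 1)*(-3 + (1 + 0)) = -2*(-3 + 1) = -2*(-2) = 4)
l(B, r) = 4 + B + r (l(B, r) = (B + r) + 4 = 4 + B + r)
a(J) = -169/(7 + J) (a(J) = -169/(4 + 3 + J) = -169/(7 + J))
(30708 + 396) + a(20) = (30708 + 396) - 169/(7 + 20) = 31104 - 169/27 = 839639/27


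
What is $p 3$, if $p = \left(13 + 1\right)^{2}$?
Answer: $588$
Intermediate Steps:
$p = 196$ ($p = 14^{2} = 196$)
$p 3 = 196 \cdot 3 = 588$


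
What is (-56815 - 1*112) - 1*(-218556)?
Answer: 161629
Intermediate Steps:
(-56815 - 1*112) - 1*(-218556) = (-56815 - 112) + 218556 = -56927 + 218556 = 161629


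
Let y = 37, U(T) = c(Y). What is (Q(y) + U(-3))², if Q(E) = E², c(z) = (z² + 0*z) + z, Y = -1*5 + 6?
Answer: 1879641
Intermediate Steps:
Y = 1 (Y = -5 + 6 = 1)
c(z) = z + z² (c(z) = (z² + 0) + z = z² + z = z + z²)
U(T) = 2 (U(T) = 1*(1 + 1) = 1*2 = 2)
(Q(y) + U(-3))² = (37² + 2)² = (1369 + 2)² = 1371² = 1879641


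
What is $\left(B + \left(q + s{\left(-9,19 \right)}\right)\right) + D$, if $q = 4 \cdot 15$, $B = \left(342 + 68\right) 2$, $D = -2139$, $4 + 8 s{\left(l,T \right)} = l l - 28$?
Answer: $- \frac{10023}{8} \approx -1252.9$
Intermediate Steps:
$s{\left(l,T \right)} = -4 + \frac{l^{2}}{8}$ ($s{\left(l,T \right)} = - \frac{1}{2} + \frac{l l - 28}{8} = - \frac{1}{2} + \frac{l^{2} - 28}{8} = - \frac{1}{2} + \frac{-28 + l^{2}}{8} = - \frac{1}{2} + \left(- \frac{7}{2} + \frac{l^{2}}{8}\right) = -4 + \frac{l^{2}}{8}$)
$B = 820$ ($B = 410 \cdot 2 = 820$)
$q = 60$
$\left(B + \left(q + s{\left(-9,19 \right)}\right)\right) + D = \left(820 + \left(60 - \left(4 - \frac{\left(-9\right)^{2}}{8}\right)\right)\right) - 2139 = \left(820 + \left(60 + \left(-4 + \frac{1}{8} \cdot 81\right)\right)\right) - 2139 = \left(820 + \left(60 + \left(-4 + \frac{81}{8}\right)\right)\right) - 2139 = \left(820 + \left(60 + \frac{49}{8}\right)\right) - 2139 = \left(820 + \frac{529}{8}\right) - 2139 = \frac{7089}{8} - 2139 = - \frac{10023}{8}$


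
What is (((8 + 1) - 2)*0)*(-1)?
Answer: 0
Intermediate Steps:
(((8 + 1) - 2)*0)*(-1) = ((9 - 2)*0)*(-1) = (7*0)*(-1) = 0*(-1) = 0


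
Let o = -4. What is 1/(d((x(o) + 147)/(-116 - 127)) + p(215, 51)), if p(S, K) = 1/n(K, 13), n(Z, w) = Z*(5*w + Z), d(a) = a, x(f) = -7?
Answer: -479196/275999 ≈ -1.7362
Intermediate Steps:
n(Z, w) = Z*(Z + 5*w)
p(S, K) = 1/(K*(65 + K)) (p(S, K) = 1/(K*(K + 5*13)) = 1/(K*(K + 65)) = 1/(K*(65 + K)))
1/(d((x(o) + 147)/(-116 - 127)) + p(215, 51)) = 1/((-7 + 147)/(-116 - 127) + 1/(51*(65 + 51))) = 1/(140/(-243) + (1/51)/116) = 1/(140*(-1/243) + (1/51)*(1/116)) = 1/(-140/243 + 1/5916) = 1/(-275999/479196) = -479196/275999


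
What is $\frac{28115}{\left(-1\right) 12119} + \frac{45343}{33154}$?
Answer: $- \frac{382612893}{401793326} \approx -0.95226$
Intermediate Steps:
$\frac{28115}{\left(-1\right) 12119} + \frac{45343}{33154} = \frac{28115}{-12119} + 45343 \cdot \frac{1}{33154} = 28115 \left(- \frac{1}{12119}\right) + \frac{45343}{33154} = - \frac{28115}{12119} + \frac{45343}{33154} = - \frac{382612893}{401793326}$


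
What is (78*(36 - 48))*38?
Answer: -35568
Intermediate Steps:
(78*(36 - 48))*38 = (78*(-12))*38 = -936*38 = -35568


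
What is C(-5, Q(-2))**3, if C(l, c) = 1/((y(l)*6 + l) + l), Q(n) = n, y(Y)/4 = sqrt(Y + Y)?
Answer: I/(40*(3276*sqrt(10) + 4295*I)) ≈ 8.5375e-7 + 2.0593e-6*I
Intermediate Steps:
y(Y) = 4*sqrt(2)*sqrt(Y) (y(Y) = 4*sqrt(Y + Y) = 4*sqrt(2*Y) = 4*(sqrt(2)*sqrt(Y)) = 4*sqrt(2)*sqrt(Y))
C(l, c) = 1/(2*l + 24*sqrt(2)*sqrt(l)) (C(l, c) = 1/(((4*sqrt(2)*sqrt(l))*6 + l) + l) = 1/((24*sqrt(2)*sqrt(l) + l) + l) = 1/((l + 24*sqrt(2)*sqrt(l)) + l) = 1/(2*l + 24*sqrt(2)*sqrt(l)))
C(-5, Q(-2))**3 = (1/(2*(-5 + 12*sqrt(2)*sqrt(-5))))**3 = (1/(2*(-5 + 12*sqrt(2)*(I*sqrt(5)))))**3 = (1/(2*(-5 + 12*I*sqrt(10))))**3 = 1/(8*(-5 + 12*I*sqrt(10))**3)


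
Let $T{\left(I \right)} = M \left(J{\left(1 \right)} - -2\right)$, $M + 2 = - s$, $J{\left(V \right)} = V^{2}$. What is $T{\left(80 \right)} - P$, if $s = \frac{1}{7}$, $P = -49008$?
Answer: $\frac{343011}{7} \approx 49002.0$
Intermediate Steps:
$s = \frac{1}{7} \approx 0.14286$
$M = - \frac{15}{7}$ ($M = -2 - \frac{1}{7} = - \frac{15}{7} \approx -2.1429$)
$T{\left(I \right)} = - \frac{45}{7}$ ($T{\left(I \right)} = - \frac{15 \left(1^{2} - -2\right)}{7} = - \frac{15 \left(1 + 2\right)}{7} = \left(- \frac{15}{7}\right) 3 = - \frac{45}{7}$)
$T{\left(80 \right)} - P = - \frac{45}{7} - -49008 = - \frac{45}{7} + 49008 = \frac{343011}{7}$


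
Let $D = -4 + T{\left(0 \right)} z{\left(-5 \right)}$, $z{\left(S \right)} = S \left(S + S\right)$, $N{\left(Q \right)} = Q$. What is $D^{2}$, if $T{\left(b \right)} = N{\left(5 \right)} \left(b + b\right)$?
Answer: $16$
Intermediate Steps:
$z{\left(S \right)} = 2 S^{2}$ ($z{\left(S \right)} = S 2 S = 2 S^{2}$)
$T{\left(b \right)} = 10 b$ ($T{\left(b \right)} = 5 \left(b + b\right) = 5 \cdot 2 b = 10 b$)
$D = -4$ ($D = -4 + 10 \cdot 0 \cdot 2 \left(-5\right)^{2} = -4 + 0 \cdot 2 \cdot 25 = -4 + 0 \cdot 50 = -4 + 0 = -4$)
$D^{2} = \left(-4\right)^{2} = 16$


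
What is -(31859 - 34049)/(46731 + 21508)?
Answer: 2190/68239 ≈ 0.032093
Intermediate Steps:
-(31859 - 34049)/(46731 + 21508) = -(-2190)/68239 = -1*(-2190/68239) = 2190/68239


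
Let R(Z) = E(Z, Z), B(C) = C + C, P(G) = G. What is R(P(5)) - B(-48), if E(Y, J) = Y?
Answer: 101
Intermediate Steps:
B(C) = 2*C
R(Z) = Z
R(P(5)) - B(-48) = 5 - 2*(-48) = 5 - 1*(-96) = 5 + 96 = 101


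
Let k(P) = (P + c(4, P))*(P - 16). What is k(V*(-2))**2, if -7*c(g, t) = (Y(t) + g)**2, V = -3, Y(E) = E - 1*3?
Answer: 100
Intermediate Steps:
Y(E) = -3 + E (Y(E) = E - 3 = -3 + E)
c(g, t) = -(-3 + g + t)**2/7 (c(g, t) = -((-3 + t) + g)**2/7 = -(-3 + g + t)**2/7)
k(P) = (-16 + P)*(P - (1 + P)**2/7) (k(P) = (P - (-3 + 4 + P)**2/7)*(P - 16) = (P - (1 + P)**2/7)*(-16 + P) = (-16 + P)*(P - (1 + P)**2/7))
k(V*(-2))**2 = (16/7 + 3*(-3*(-2))**2 - (-243)*(-2)/7 - (-3*(-2))**3/7)**2 = (16/7 + 3*6**2 - 81/7*6 - 1/7*6**3)**2 = (16/7 + 3*36 - 486/7 - 1/7*216)**2 = (16/7 + 108 - 486/7 - 216/7)**2 = 10**2 = 100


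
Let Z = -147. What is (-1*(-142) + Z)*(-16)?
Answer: 80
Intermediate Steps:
(-1*(-142) + Z)*(-16) = (-1*(-142) - 147)*(-16) = (142 - 147)*(-16) = -5*(-16) = 80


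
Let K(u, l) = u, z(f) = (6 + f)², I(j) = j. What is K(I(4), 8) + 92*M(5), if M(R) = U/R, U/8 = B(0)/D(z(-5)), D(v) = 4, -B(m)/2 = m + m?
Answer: 4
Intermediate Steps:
B(m) = -4*m (B(m) = -2*(m + m) = -4*m)
U = 0 (U = 8*(-4*0/4) = 8*(0*(¼)) = 8*0 = 0)
M(R) = 0 (M(R) = 0/R = 0)
K(I(4), 8) + 92*M(5) = 4 + 92*0 = 4 + 0 = 4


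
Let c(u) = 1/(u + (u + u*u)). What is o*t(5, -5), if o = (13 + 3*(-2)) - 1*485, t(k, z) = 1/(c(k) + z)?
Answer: 8365/87 ≈ 96.149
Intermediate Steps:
c(u) = 1/(u**2 + 2*u) (c(u) = 1/(u + (u + u**2)) = 1/(u**2 + 2*u))
t(k, z) = 1/(z + 1/(k*(2 + k))) (t(k, z) = 1/(1/(k*(2 + k)) + z) = 1/(z + 1/(k*(2 + k))))
o = -478 (o = (13 - 6) - 485 = 7 - 485 = -478)
o*t(5, -5) = -2390*(2 + 5)/(1 + 5*(-5)*(2 + 5)) = -2390*7/(1 + 5*(-5)*7) = -2390*7/(1 - 175) = -2390*7/(-174) = -2390*(-1)*7/174 = -478*(-35/174) = 8365/87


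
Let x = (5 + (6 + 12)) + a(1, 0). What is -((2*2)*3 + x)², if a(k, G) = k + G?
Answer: -1296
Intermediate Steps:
a(k, G) = G + k
x = 24 (x = (5 + (6 + 12)) + (0 + 1) = (5 + 18) + 1 = 23 + 1 = 24)
-((2*2)*3 + x)² = -((2*2)*3 + 24)² = -(4*3 + 24)² = -(12 + 24)² = -1*36² = -1*1296 = -1296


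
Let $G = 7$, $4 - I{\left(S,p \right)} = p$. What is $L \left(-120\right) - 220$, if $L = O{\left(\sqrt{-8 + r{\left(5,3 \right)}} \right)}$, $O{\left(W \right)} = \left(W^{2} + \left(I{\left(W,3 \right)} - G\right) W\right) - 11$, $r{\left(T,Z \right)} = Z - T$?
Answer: $2300 + 720 i \sqrt{10} \approx 2300.0 + 2276.8 i$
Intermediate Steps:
$I{\left(S,p \right)} = 4 - p$
$O{\left(W \right)} = -11 + W^{2} - 6 W$ ($O{\left(W \right)} = \left(W^{2} + \left(\left(4 - 3\right) - 7\right) W\right) - 11 = \left(W^{2} + \left(1 - 7\right) W\right) - 11 = \left(W^{2} - 6 W\right) - 11 = -11 + W^{2} - 6 W$)
$L = -21 - 6 i \sqrt{10}$ ($L = -11 + \left(\sqrt{-8 + \left(3 - 5\right)}\right)^{2} - 6 \sqrt{-8 + \left(3 - 5\right)} = -11 + \left(\sqrt{-8 - 2}\right)^{2} - 6 \sqrt{-8 - 2} = -11 + \left(\sqrt{-10}\right)^{2} - 6 \sqrt{-10} = -11 + \left(i \sqrt{10}\right)^{2} - 6 i \sqrt{10} = -11 - 10 - 6 i \sqrt{10} = -21 - 6 i \sqrt{10} \approx -21.0 - 18.974 i$)
$L \left(-120\right) - 220 = \left(-21 - 6 i \sqrt{10}\right) \left(-120\right) - 220 = \left(2520 + 720 i \sqrt{10}\right) - 220 = 2300 + 720 i \sqrt{10}$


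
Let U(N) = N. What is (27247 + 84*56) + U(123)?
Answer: 32074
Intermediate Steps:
(27247 + 84*56) + U(123) = (27247 + 84*56) + 123 = (27247 + 4704) + 123 = 31951 + 123 = 32074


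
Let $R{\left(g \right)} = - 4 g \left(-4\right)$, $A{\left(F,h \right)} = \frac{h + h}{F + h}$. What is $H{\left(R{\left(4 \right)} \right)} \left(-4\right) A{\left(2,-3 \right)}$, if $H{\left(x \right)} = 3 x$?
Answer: $-4608$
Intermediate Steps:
$A{\left(F,h \right)} = \frac{2 h}{F + h}$
$R{\left(g \right)} = 16 g$
$H{\left(R{\left(4 \right)} \right)} \left(-4\right) A{\left(2,-3 \right)} = 3 \cdot 16 \cdot 4 \left(-4\right) 2 \left(-3\right) \frac{1}{2 - 3} = 3 \cdot 64 \left(-4\right) 2 \left(-3\right) \frac{1}{-1} = 192 \left(-4\right) 2 \left(-3\right) \left(-1\right) = \left(-768\right) 6 = -4608$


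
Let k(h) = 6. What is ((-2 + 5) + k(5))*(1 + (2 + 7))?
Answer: 90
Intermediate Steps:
((-2 + 5) + k(5))*(1 + (2 + 7)) = ((-2 + 5) + 6)*(1 + (2 + 7)) = (3 + 6)*(1 + 9) = 9*10 = 90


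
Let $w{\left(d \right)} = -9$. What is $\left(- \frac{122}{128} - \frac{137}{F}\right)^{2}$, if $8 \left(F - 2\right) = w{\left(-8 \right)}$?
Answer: $\frac{4980266041}{200704} \approx 24814.0$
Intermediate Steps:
$F = \frac{7}{8}$ ($F = 2 + \frac{1}{8} \left(-9\right) = 2 - \frac{9}{8} = \frac{7}{8} \approx 0.875$)
$\left(- \frac{122}{128} - \frac{137}{F}\right)^{2} = \left(- \frac{122}{128} - \frac{137}{\frac{7}{8}}\right)^{2} = \left(\left(-122\right) \frac{1}{128} - \frac{1096}{7}\right)^{2} = \left(- \frac{61}{64} - \frac{1096}{7}\right)^{2} = \left(- \frac{70571}{448}\right)^{2} = \frac{4980266041}{200704}$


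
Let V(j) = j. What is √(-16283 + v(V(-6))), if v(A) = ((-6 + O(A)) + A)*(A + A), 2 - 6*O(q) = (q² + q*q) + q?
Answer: 3*I*√1779 ≈ 126.53*I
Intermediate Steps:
O(q) = ⅓ - q²/3 - q/6 (O(q) = ⅓ - ((q² + q*q) + q)/6 = ⅓ - ((q² + q²) + q)/6 = ⅓ - (2*q² + q)/6 = ⅓ - (q + 2*q²)/6 = ⅓ + (-q²/3 - q/6) = ⅓ - q²/3 - q/6)
v(A) = 2*A*(-17/3 - A²/3 + 5*A/6) (v(A) = ((-6 + (⅓ - A²/3 - A/6)) + A)*(A + A) = ((-17/3 - A²/3 - A/6) + A)*(2*A) = (-17/3 - A²/3 + 5*A/6)*(2*A) = 2*A*(-17/3 - A²/3 + 5*A/6))
√(-16283 + v(V(-6))) = √(-16283 + (⅓)*(-6)*(-34 - 2*(-6)² + 5*(-6))) = √(-16283 + (⅓)*(-6)*(-34 - 2*36 - 30)) = √(-16283 + (⅓)*(-6)*(-34 - 72 - 30)) = √(-16283 + (⅓)*(-6)*(-136)) = √(-16283 + 272) = √(-16011) = 3*I*√1779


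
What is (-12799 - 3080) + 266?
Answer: -15613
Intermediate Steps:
(-12799 - 3080) + 266 = -15879 + 266 = -15613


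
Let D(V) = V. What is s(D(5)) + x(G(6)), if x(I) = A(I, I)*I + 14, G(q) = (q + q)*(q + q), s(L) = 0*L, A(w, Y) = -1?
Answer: -130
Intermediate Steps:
s(L) = 0
G(q) = 4*q² (G(q) = (2*q)*(2*q) = 4*q²)
x(I) = 14 - I (x(I) = -I + 14 = 14 - I)
s(D(5)) + x(G(6)) = 0 + (14 - 4*6²) = 0 + (14 - 4*36) = 0 + (14 - 1*144) = 0 + (14 - 144) = 0 - 130 = -130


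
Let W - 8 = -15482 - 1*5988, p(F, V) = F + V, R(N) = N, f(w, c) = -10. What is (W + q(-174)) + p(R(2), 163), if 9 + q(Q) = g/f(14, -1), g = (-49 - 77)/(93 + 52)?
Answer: -15446787/725 ≈ -21306.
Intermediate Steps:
g = -126/145 ≈ -0.86897
W = -21462 (W = 8 + (-15482 - 1*5988) = 8 + (-15482 - 5988) = 8 - 21470 = -21462)
q(Q) = -6462/725 (q(Q) = -9 - 126/145/(-10) = -9 - 126/145*(-⅒) = -9 + 63/725 = -6462/725)
(W + q(-174)) + p(R(2), 163) = (-21462 - 6462/725) + (2 + 163) = -15566412/725 + 165 = -15446787/725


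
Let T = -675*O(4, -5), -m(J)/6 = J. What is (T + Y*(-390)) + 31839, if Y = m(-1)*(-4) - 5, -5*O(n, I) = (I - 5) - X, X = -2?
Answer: 42069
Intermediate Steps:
m(J) = -6*J
O(n, I) = 3/5 - I/5 (O(n, I) = -((I - 5) - 1*(-2))/5 = -((-5 + I) + 2)/5 = -(-3 + I)/5 = 3/5 - I/5)
Y = -29 (Y = -6*(-1)*(-4) - 5 = 6*(-4) - 5 = -24 - 5 = -29)
T = -1080 (T = -675*(3/5 - 1/5*(-5)) = -675*(3/5 + 1) = -675*8/5 = -1080)
(T + Y*(-390)) + 31839 = (-1080 - 29*(-390)) + 31839 = (-1080 + 11310) + 31839 = 10230 + 31839 = 42069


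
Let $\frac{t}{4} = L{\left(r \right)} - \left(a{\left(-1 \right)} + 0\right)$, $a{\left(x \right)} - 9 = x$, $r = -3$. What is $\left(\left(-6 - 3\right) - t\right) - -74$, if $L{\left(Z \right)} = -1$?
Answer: $101$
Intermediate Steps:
$a{\left(x \right)} = 9 + x$
$t = -36$ ($t = 4 \left(-1 - \left(\left(9 - 1\right) + 0\right)\right) = 4 \left(-1 - \left(8 + 0\right)\right) = 4 \left(-1 - 8\right) = 4 \left(-9\right) = -36$)
$\left(\left(-6 - 3\right) - t\right) - -74 = \left(\left(-6 - 3\right) - -36\right) - -74 = \left(\left(-6 - 3\right) + 36\right) + 74 = \left(-9 + 36\right) + 74 = 27 + 74 = 101$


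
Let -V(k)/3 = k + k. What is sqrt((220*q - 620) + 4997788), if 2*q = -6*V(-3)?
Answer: 2*sqrt(1246322) ≈ 2232.8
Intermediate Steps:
V(k) = -6*k (V(k) = -3*(k + k) = -6*k)
q = -54 (q = (-(-36)*(-3))/2 = (-6*18)/2 = (1/2)*(-108) = -54)
sqrt((220*q - 620) + 4997788) = sqrt((220*(-54) - 620) + 4997788) = sqrt((-11880 - 620) + 4997788) = sqrt(-12500 + 4997788) = sqrt(4985288) = 2*sqrt(1246322)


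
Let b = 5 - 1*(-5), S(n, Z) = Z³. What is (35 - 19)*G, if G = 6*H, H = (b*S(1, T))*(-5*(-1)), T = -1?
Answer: -4800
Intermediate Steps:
b = 10 (b = 5 + 5 = 10)
H = -50 (H = (10*(-1)³)*(-5*(-1)) = (10*(-1))*5 = -10*5 = -50)
G = -300 (G = 6*(-50) = -300)
(35 - 19)*G = (35 - 19)*(-300) = 16*(-300) = -4800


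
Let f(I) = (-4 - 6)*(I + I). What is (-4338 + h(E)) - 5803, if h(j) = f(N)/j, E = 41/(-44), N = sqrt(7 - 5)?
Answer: -10141 + 880*sqrt(2)/41 ≈ -10111.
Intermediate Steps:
N = sqrt(2) ≈ 1.4142
E = -41/44 (E = 41*(-1/44) = -41/44 ≈ -0.93182)
f(I) = -20*I
h(j) = -20*sqrt(2)/j (h(j) = (-20*sqrt(2))/j = -20*sqrt(2)/j)
(-4338 + h(E)) - 5803 = (-4338 - 20*sqrt(2)/(-41/44)) - 5803 = (-4338 - 20*sqrt(2)*(-44/41)) - 5803 = (-4338 + 880*sqrt(2)/41) - 5803 = -10141 + 880*sqrt(2)/41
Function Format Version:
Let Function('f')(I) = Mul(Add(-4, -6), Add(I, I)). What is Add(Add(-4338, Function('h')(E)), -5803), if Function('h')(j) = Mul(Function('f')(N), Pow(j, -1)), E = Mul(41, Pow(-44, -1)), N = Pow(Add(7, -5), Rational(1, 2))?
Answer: Add(-10141, Mul(Rational(880, 41), Pow(2, Rational(1, 2)))) ≈ -10111.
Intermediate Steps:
N = Pow(2, Rational(1, 2)) ≈ 1.4142
E = Rational(-41, 44) (E = Mul(41, Rational(-1, 44)) = Rational(-41, 44) ≈ -0.93182)
Function('f')(I) = Mul(-20, I) (Function('f')(I) = Mul(-10, Mul(2, I)) = Mul(-20, I))
Function('h')(j) = Mul(-20, Pow(2, Rational(1, 2)), Pow(j, -1)) (Function('h')(j) = Mul(Mul(-20, Pow(2, Rational(1, 2))), Pow(j, -1)) = Mul(-20, Pow(2, Rational(1, 2)), Pow(j, -1)))
Add(Add(-4338, Function('h')(E)), -5803) = Add(Add(-4338, Mul(-20, Pow(2, Rational(1, 2)), Pow(Rational(-41, 44), -1))), -5803) = Add(Add(-4338, Mul(-20, Pow(2, Rational(1, 2)), Rational(-44, 41))), -5803) = Add(Add(-4338, Mul(Rational(880, 41), Pow(2, Rational(1, 2)))), -5803) = Add(-10141, Mul(Rational(880, 41), Pow(2, Rational(1, 2))))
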